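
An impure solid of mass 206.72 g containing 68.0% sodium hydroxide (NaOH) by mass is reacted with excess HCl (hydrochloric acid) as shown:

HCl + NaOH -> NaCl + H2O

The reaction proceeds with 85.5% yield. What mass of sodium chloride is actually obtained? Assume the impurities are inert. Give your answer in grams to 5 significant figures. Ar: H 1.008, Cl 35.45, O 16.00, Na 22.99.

Pure NaOH available = 206.72 g × 0.680 = 140.570 g.
M(NaOH) = 22.99 + 16.00 + 1.008 = 39.998 g/mol.
M(NaCl) = 22.99 + 35.45 = 58.44 g/mol.
n(NaOH) = 140.570 g / 39.998 g/mol = 3.51442 mol.
From the equation the NaOH:NaCl mole ratio is 1:1, so n(NaCl) = 3.51442 × 1/1 = 3.51442 mol.
Mass of NaCl = 3.51442 mol × 58.44 g/mol = 205.382 g.
Actual mass collected = 205.382 g × 0.855 = 175.602 g.

175.60 g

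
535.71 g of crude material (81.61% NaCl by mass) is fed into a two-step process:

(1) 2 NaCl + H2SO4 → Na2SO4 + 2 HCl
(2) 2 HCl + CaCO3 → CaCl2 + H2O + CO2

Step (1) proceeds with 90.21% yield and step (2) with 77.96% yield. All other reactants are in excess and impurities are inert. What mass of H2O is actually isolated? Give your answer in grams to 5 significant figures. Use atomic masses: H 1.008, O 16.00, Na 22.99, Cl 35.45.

Pure NaCl = 535.71 × 0.8161 = 437.193 g.
M(NaCl) = 22.99 + 35.45 = 58.44 g/mol.
M(H2O) = 2(1.008) + 16.00 = 18.016 g/mol.
n(NaCl) = 437.193 / 58.44 = 7.48106 mol.
Step 1 (NaCl:HCl = 2:2): theoretical n(HCl) = 7.48106 mol; at 90.21% yield, n(HCl) = 6.74866 mol.
Step 2 (HCl:H2O = 2:1): theoretical n(H2O) = 3.37433 mol, so theoretical mass = 3.37433 × 18.016 = 60.7919 g.
At 77.96% yield, actual mass of H2O = 60.7919 × 0.7796 = 47.3934 g.

47.393 g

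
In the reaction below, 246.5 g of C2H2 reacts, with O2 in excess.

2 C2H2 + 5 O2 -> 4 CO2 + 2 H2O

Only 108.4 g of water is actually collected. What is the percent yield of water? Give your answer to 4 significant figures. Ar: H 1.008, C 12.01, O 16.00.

63.55 %

M(C2H2) = 2(12.01) + 2(1.008) = 26.036 g/mol.
M(H2O) = 2(1.008) + 16.00 = 18.016 g/mol.
n(C2H2) = 246.50 g / 26.036 g/mol = 9.4677 mol.
From the equation the C2H2:H2O mole ratio is 2:2, so n(H2O) = 9.4677 × 2/2 = 9.4677 mol.
Mass of H2O = 9.4677 mol × 18.016 g/mol = 170.57 g.
This is the theoretical yield. Percent yield = 108.4 g / 170.57 g × 100% = 63.552%.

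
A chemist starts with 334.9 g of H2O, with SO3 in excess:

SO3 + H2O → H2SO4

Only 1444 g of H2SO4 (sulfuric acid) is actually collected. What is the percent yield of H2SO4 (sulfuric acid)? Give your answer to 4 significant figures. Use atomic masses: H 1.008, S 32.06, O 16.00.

79.20 %

M(H2O) = 2(1.008) + 16.00 = 18.016 g/mol.
M(H2SO4) = 2(1.008) + 32.06 + 4(16.00) = 98.076 g/mol.
n(H2O) = 334.90 g / 18.016 g/mol = 18.589 mol.
From the equation the H2O:H2SO4 mole ratio is 1:1, so n(H2SO4) = 18.589 × 1/1 = 18.589 mol.
Mass of H2SO4 = 18.589 mol × 98.076 g/mol = 1823.1 g.
This is the theoretical yield. Percent yield = 1444 g / 1823.1 g × 100% = 79.204%.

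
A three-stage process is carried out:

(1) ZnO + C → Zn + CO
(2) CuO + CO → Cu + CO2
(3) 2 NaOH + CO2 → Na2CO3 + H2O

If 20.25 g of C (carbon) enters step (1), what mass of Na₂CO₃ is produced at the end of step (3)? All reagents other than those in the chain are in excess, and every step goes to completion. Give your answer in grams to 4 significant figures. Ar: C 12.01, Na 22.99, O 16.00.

178.7 g

M(C) = 12.01 g/mol.
M(Na2CO3) = 2(22.99) + 12.01 + 3(16.00) = 105.99 g/mol.
n(C) = 20.25 / 12.01 = 1.6861 mol.
Reaction (1): C→CO ratio 1:1 ⇒ n(CO) = 1.6861 mol.
Reaction (2): CO→CO2 ratio 1:1 ⇒ n(CO2) = 1.6861 mol.
Reaction (3): CO2→Na2CO3 ratio 1:1 ⇒ n(Na2CO3) = 1.6861 mol.
Mass of Na2CO3 = 1.6861 × 105.99 = 178.71 g.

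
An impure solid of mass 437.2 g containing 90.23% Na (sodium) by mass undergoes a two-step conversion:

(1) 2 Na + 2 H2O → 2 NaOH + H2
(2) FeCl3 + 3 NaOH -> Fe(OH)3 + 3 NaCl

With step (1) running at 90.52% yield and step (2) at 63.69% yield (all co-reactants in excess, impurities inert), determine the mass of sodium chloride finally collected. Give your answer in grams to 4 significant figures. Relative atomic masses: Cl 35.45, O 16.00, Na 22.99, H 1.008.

Pure Na = 437.2 × 0.9023 = 394.49 g.
M(Na) = 22.99 g/mol.
M(NaCl) = 22.99 + 35.45 = 58.44 g/mol.
n(Na) = 394.49 / 22.99 = 17.159 mol.
Step 1 (Na:NaOH = 2:2): theoretical n(NaOH) = 17.159 mol; at 90.52% yield, n(NaOH) = 15.532 mol.
Step 2 (NaOH:NaCl = 3:3): theoretical n(NaCl) = 15.532 mol, so theoretical mass = 15.532 × 58.44 = 907.71 g.
At 63.69% yield, actual mass of NaCl = 907.71 × 0.6369 = 578.12 g.

578.1 g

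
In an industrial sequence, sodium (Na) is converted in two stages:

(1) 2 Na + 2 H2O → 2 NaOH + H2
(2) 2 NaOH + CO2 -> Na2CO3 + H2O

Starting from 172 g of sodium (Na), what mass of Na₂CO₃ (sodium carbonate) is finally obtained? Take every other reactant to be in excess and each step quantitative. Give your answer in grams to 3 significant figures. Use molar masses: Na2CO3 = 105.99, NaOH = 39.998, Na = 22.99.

n(Na) = 172.0 / 22.99 = 7.482 mol.
Step 1 gives a 2:2 ratio of Na to NaOH, so n(NaOH) = 7.482 mol.
In step 2 the NaOH:Na2CO3 ratio is 2:1, so n(Na2CO3) = 3.741 mol.
Mass of Na2CO3 = 3.741 × 105.99 = 396.5 g.

396 g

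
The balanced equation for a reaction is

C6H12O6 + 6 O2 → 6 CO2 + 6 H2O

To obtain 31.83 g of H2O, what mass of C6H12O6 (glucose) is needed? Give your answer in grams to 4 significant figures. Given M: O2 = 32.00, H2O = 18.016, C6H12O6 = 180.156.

53.05 g

n(H2O) = 31.830 g / 18.016 g/mol = 1.7668 mol.
From the equation the H2O:C6H12O6 mole ratio is 6:1, so n(C6H12O6) = 1.7668 × 1/6 = 0.29446 mol.
Mass of C6H12O6 = 0.29446 mol × 180.156 g/mol = 53.049 g.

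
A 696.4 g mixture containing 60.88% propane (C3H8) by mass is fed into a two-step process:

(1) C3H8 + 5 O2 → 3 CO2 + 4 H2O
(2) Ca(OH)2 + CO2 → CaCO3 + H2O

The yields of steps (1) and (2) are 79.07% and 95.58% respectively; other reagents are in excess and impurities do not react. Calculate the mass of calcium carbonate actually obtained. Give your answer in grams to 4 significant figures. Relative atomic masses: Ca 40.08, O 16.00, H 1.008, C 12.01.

Pure C3H8 = 696.4 × 0.6088 = 423.97 g.
M(C3H8) = 3(12.01) + 8(1.008) = 44.094 g/mol.
M(CaCO3) = 40.08 + 12.01 + 3(16.00) = 100.09 g/mol.
n(C3H8) = 423.97 / 44.094 = 9.6151 mol.
Step 1 (C3H8:CO2 = 1:3): theoretical n(CO2) = 28.845 mol; at 79.07% yield, n(CO2) = 22.808 mol.
Step 2 (CO2:CaCO3 = 1:1): theoretical n(CaCO3) = 22.808 mol, so theoretical mass = 22.808 × 100.09 = 2282.9 g.
At 95.58% yield, actual mass of CaCO3 = 2282.9 × 0.9558 = 2181.9 g.

2182 g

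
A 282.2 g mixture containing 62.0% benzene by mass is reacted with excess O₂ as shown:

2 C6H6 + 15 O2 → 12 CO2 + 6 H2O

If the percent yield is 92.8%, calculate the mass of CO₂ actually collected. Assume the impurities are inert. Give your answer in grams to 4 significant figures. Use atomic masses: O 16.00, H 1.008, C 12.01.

548.9 g

Pure C6H6 available = 282.2 g × 0.620 = 174.96 g.
M(C6H6) = 6(12.01) + 6(1.008) = 78.108 g/mol.
M(CO2) = 12.01 + 2(16.00) = 44.01 g/mol.
n(C6H6) = 174.96 g / 78.108 g/mol = 2.2400 mol.
From the equation the C6H6:CO2 mole ratio is 2:12, so n(CO2) = 2.2400 × 12/2 = 13.440 mol.
Mass of CO2 = 13.440 mol × 44.01 g/mol = 591.50 g.
Actual mass collected = 591.50 g × 0.928 = 548.91 g.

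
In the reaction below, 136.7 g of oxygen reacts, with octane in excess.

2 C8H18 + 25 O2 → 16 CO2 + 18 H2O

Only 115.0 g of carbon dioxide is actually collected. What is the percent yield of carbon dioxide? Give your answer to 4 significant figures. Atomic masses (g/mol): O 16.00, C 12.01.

M(O2) = 2(16.00) = 32.00 g/mol.
M(CO2) = 12.01 + 2(16.00) = 44.01 g/mol.
n(O2) = 136.70 g / 32.00 g/mol = 4.2719 mol.
From the equation the O2:CO2 mole ratio is 25:16, so n(CO2) = 4.2719 × 16/25 = 2.7340 mol.
Mass of CO2 = 2.7340 mol × 44.01 g/mol = 120.32 g.
This is the theoretical yield. Percent yield = 115.0 g / 120.32 g × 100% = 95.576%.

95.58 %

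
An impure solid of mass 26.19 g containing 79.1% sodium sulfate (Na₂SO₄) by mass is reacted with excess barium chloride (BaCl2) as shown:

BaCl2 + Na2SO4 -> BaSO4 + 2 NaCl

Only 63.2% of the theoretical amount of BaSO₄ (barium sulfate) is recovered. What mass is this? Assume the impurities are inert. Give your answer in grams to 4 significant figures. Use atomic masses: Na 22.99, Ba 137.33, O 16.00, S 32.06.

21.51 g

Pure Na2SO4 available = 26.19 g × 0.791 = 20.716 g.
M(Na2SO4) = 2(22.99) + 32.06 + 4(16.00) = 142.04 g/mol.
M(BaSO4) = 137.33 + 32.06 + 4(16.00) = 233.39 g/mol.
n(Na2SO4) = 20.716 g / 142.04 g/mol = 0.14585 mol.
From the equation the Na2SO4:BaSO4 mole ratio is 1:1, so n(BaSO4) = 0.14585 × 1/1 = 0.14585 mol.
Mass of BaSO4 = 0.14585 mol × 233.39 g/mol = 34.040 g.
Actual mass collected = 34.040 g × 0.632 = 21.513 g.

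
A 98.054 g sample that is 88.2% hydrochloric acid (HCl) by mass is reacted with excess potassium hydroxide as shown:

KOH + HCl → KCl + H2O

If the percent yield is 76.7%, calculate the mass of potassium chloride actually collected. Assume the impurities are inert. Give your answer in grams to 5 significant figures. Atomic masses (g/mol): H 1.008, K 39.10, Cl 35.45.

135.64 g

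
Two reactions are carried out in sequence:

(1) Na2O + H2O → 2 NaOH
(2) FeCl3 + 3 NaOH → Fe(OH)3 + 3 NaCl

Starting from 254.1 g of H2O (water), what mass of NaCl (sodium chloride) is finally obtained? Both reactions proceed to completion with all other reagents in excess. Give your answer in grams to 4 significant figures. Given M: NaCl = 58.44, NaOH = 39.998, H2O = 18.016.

n(H2O) = 254.10 / 18.016 = 14.104 mol.
Step 1 gives a 1:2 ratio of H2O to NaOH, so n(NaOH) = 28.208 mol.
In step 2 the NaOH:NaCl ratio is 3:3, so n(NaCl) = 28.208 mol.
Mass of NaCl = 28.208 × 58.44 = 1648.5 g.

1648 g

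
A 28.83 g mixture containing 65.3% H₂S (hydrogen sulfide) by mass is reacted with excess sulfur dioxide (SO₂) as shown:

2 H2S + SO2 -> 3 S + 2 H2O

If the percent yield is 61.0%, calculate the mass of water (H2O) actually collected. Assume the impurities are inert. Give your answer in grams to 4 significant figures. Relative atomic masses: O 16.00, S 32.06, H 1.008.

6.072 g

Pure H2S available = 28.83 g × 0.653 = 18.826 g.
M(H2S) = 2(1.008) + 32.06 = 34.076 g/mol.
M(H2O) = 2(1.008) + 16.00 = 18.016 g/mol.
n(H2S) = 18.826 g / 34.076 g/mol = 0.55247 mol.
From the equation the H2S:H2O mole ratio is 2:2, so n(H2O) = 0.55247 × 2/2 = 0.55247 mol.
Mass of H2O = 0.55247 mol × 18.016 g/mol = 9.9533 g.
Actual mass collected = 9.9533 g × 0.610 = 6.0715 g.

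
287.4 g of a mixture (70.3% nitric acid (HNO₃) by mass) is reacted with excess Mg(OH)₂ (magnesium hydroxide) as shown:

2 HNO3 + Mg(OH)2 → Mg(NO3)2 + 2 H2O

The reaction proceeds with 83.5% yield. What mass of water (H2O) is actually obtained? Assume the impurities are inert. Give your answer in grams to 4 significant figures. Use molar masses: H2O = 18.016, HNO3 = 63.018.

Pure HNO3 available = 287.4 g × 0.703 = 202.04 g.
n(HNO3) = 202.04 g / 63.018 g/mol = 3.2061 mol.
From the equation the HNO3:H2O mole ratio is 2:2, so n(H2O) = 3.2061 × 2/2 = 3.2061 mol.
Mass of H2O = 3.2061 mol × 18.016 g/mol = 57.761 g.
Actual mass collected = 57.761 g × 0.835 = 48.231 g.

48.23 g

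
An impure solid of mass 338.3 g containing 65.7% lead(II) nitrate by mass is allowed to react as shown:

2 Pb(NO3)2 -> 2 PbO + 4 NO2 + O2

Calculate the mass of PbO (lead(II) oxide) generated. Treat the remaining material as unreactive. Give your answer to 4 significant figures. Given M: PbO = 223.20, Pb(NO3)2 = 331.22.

Mass of pure Pb(NO3)2 = 338.3 g × 0.657 = 222.26 g.
n(Pb(NO3)2) = 222.26 g / 331.22 g/mol = 0.67104 mol.
From the equation the Pb(NO3)2:PbO mole ratio is 2:2, so n(PbO) = 0.67104 × 2/2 = 0.67104 mol.
Mass of PbO = 0.67104 mol × 223.20 g/mol = 149.78 g.

149.8 g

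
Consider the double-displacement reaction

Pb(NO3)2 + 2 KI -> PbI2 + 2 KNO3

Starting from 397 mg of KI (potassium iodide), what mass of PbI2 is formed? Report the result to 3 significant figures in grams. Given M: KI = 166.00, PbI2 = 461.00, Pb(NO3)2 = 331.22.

Convert: 397 mg = 0.3970 g.
n(KI) = 0.3970 g / 166.00 g/mol = 0.002392 mol.
From the equation the KI:PbI2 mole ratio is 2:1, so n(PbI2) = 0.002392 × 1/2 = 0.001196 mol.
Mass of PbI2 = 0.001196 mol × 461.00 g/mol = 0.5513 g.

0.551 g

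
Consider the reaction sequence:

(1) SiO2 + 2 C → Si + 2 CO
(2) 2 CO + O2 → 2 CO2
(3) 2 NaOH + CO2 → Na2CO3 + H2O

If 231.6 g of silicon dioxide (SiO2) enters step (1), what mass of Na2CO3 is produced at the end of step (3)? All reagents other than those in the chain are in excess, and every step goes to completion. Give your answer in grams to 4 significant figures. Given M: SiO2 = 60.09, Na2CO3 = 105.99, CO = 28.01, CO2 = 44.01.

n(SiO2) = 231.6 / 60.09 = 3.8542 mol.
Reaction (1): SiO2→CO ratio 1:2 ⇒ n(CO) = 7.7084 mol.
Reaction (2): CO→CO2 ratio 2:2 ⇒ n(CO2) = 7.7084 mol.
Reaction (3): CO2→Na2CO3 ratio 1:1 ⇒ n(Na2CO3) = 7.7084 mol.
Mass of Na2CO3 = 7.7084 × 105.99 = 817.02 g.

817.0 g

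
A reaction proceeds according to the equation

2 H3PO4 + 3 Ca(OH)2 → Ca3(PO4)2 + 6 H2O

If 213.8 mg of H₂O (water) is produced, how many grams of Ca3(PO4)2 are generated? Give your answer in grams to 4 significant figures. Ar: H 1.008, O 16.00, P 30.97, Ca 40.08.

0.6135 g

M(H2O) = 2(1.008) + 16.00 = 18.016 g/mol.
M(Ca3(PO4)2) = 3(40.08) + 2(30.97) + 8(16.00) = 310.18 g/mol.
Convert: 213.8 mg = 0.21380 g.
n(H2O) = 0.21380 g / 18.016 g/mol = 0.011867 mol.
From the equation the H2O:Ca3(PO4)2 mole ratio is 6:1, so n(Ca3(PO4)2) = 0.011867 × 1/6 = 0.0019779 mol.
Mass of Ca3(PO4)2 = 0.0019779 mol × 310.18 g/mol = 0.61350 g.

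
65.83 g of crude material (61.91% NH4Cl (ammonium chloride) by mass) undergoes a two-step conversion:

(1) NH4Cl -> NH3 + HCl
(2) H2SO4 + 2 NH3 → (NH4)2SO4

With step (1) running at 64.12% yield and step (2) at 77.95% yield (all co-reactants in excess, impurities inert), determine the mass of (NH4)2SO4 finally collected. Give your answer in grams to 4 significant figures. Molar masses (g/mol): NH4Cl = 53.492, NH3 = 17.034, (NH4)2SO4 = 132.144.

25.16 g

Pure NH4Cl = 65.83 × 0.6191 = 40.755 g.
n(NH4Cl) = 40.755 / 53.492 = 0.76190 mol.
Step 1 (NH4Cl:NH3 = 1:1): theoretical n(NH3) = 0.76190 mol; at 64.12% yield, n(NH3) = 0.48853 mol.
Step 2 (NH3:(NH4)2SO4 = 2:1): theoretical n((NH4)2SO4) = 0.24426 mol, so theoretical mass = 0.24426 × 132.144 = 32.278 g.
At 77.95% yield, actual mass of (NH4)2SO4 = 32.278 × 0.7795 = 25.161 g.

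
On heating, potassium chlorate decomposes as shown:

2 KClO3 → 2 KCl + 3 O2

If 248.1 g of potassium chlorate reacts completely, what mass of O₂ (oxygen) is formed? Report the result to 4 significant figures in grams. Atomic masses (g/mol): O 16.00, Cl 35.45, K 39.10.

M(KClO3) = 39.10 + 35.45 + 3(16.00) = 122.55 g/mol.
M(O2) = 2(16.00) = 32.00 g/mol.
n(KClO3) = 248.10 g / 122.55 g/mol = 2.0245 mol.
From the equation the KClO3:O2 mole ratio is 2:3, so n(O2) = 2.0245 × 3/2 = 3.0367 mol.
Mass of O2 = 3.0367 mol × 32.00 g/mol = 97.175 g.

97.18 g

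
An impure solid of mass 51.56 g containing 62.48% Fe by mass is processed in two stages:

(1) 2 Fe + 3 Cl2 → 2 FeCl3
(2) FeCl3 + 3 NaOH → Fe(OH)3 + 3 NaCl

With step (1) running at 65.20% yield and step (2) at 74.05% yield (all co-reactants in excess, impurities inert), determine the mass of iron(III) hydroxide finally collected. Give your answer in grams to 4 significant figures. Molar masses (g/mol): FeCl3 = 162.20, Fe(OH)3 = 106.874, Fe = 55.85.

Pure Fe = 51.56 × 0.6248 = 32.215 g.
n(Fe) = 32.215 / 55.85 = 0.57681 mol.
Step 1 (Fe:FeCl3 = 2:2): theoretical n(FeCl3) = 0.57681 mol; at 65.20% yield, n(FeCl3) = 0.37608 mol.
Step 2 (FeCl3:Fe(OH)3 = 1:1): theoretical n(Fe(OH)3) = 0.37608 mol, so theoretical mass = 0.37608 × 106.874 = 40.193 g.
At 74.05% yield, actual mass of Fe(OH)3 = 40.193 × 0.7405 = 29.763 g.

29.76 g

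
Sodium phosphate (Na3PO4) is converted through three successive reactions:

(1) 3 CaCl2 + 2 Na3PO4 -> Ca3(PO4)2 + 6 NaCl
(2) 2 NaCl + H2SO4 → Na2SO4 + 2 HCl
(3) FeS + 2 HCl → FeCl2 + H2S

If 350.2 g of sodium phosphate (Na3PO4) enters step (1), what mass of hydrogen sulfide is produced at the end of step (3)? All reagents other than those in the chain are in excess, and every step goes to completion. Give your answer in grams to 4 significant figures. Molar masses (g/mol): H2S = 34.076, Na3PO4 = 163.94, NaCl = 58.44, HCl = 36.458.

n(Na3PO4) = 350.2 / 163.94 = 2.1361 mol.
Reaction (1): Na3PO4→NaCl ratio 2:6 ⇒ n(NaCl) = 6.4084 mol.
Reaction (2): NaCl→HCl ratio 2:2 ⇒ n(HCl) = 6.4084 mol.
Reaction (3): HCl→H2S ratio 2:1 ⇒ n(H2S) = 3.2042 mol.
Mass of H2S = 3.2042 × 34.076 = 109.19 g.

109.2 g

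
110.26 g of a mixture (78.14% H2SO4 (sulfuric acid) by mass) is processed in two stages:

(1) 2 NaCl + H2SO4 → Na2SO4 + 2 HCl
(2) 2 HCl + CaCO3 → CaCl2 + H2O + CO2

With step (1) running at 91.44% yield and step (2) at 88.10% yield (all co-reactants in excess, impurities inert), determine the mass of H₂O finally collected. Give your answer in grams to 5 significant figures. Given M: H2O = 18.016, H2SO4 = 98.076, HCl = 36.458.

12.750 g

Pure H2SO4 = 110.26 × 0.7814 = 86.1572 g.
n(H2SO4) = 86.1572 / 98.076 = 0.878473 mol.
Step 1 (H2SO4:HCl = 1:2): theoretical n(HCl) = 1.75695 mol; at 91.44% yield, n(HCl) = 1.60655 mol.
Step 2 (HCl:H2O = 2:1): theoretical n(H2O) = 0.803276 mol, so theoretical mass = 0.803276 × 18.016 = 14.4718 g.
At 88.10% yield, actual mass of H2O = 14.4718 × 0.8810 = 12.7497 g.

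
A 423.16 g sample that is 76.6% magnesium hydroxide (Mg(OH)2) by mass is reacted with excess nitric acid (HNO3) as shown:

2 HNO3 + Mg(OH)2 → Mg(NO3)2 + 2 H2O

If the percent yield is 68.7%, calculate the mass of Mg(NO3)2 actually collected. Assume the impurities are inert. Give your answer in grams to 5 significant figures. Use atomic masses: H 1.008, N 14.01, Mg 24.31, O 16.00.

566.31 g

Pure Mg(OH)2 available = 423.16 g × 0.766 = 324.141 g.
M(Mg(OH)2) = 24.31 + 2(16.00) + 2(1.008) = 58.326 g/mol.
M(Mg(NO3)2) = 24.31 + 2(14.01) + 6(16.00) = 148.33 g/mol.
n(Mg(OH)2) = 324.141 g / 58.326 g/mol = 5.55739 mol.
From the equation the Mg(OH)2:Mg(NO3)2 mole ratio is 1:1, so n(Mg(NO3)2) = 5.55739 × 1/1 = 5.55739 mol.
Mass of Mg(NO3)2 = 5.55739 mol × 148.33 g/mol = 824.328 g.
Actual mass collected = 824.328 g × 0.687 = 566.314 g.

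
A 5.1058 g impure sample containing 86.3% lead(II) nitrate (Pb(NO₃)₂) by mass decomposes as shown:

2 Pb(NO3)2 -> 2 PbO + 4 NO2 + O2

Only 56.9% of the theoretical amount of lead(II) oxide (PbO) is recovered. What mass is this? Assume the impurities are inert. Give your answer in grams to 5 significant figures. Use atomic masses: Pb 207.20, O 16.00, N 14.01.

1.6895 g

Pure Pb(NO3)2 available = 5.1058 g × 0.863 = 4.40631 g.
M(Pb(NO3)2) = 207.20 + 2(14.01) + 6(16.00) = 331.22 g/mol.
M(PbO) = 207.20 + 16.00 = 223.20 g/mol.
n(Pb(NO3)2) = 4.40631 g / 331.22 g/mol = 0.0133033 mol.
From the equation the Pb(NO3)2:PbO mole ratio is 2:2, so n(PbO) = 0.0133033 × 2/2 = 0.0133033 mol.
Mass of PbO = 0.0133033 mol × 223.20 g/mol = 2.96929 g.
Actual mass collected = 2.96929 g × 0.569 = 1.68952 g.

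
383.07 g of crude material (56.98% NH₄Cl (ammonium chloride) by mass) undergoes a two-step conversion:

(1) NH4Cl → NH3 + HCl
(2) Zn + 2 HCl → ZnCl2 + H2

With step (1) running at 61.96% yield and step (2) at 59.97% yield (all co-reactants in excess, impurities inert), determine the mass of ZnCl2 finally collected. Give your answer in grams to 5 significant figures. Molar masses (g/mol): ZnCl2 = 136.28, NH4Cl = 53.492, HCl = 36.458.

Pure NH4Cl = 383.07 × 0.5698 = 218.273 g.
n(NH4Cl) = 218.273 / 53.492 = 4.08048 mol.
Step 1 (NH4Cl:HCl = 1:1): theoretical n(HCl) = 4.08048 mol; at 61.96% yield, n(HCl) = 2.52827 mol.
Step 2 (HCl:ZnCl2 = 2:1): theoretical n(ZnCl2) = 1.26413 mol, so theoretical mass = 1.26413 × 136.28 = 172.276 g.
At 59.97% yield, actual mass of ZnCl2 = 172.276 × 0.5997 = 103.314 g.

103.31 g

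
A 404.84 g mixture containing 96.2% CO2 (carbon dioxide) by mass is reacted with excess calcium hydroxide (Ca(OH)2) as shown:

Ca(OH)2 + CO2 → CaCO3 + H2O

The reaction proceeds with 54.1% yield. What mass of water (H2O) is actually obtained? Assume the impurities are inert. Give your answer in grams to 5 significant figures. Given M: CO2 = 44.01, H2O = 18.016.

86.251 g

Pure CO2 available = 404.84 g × 0.962 = 389.456 g.
n(CO2) = 389.456 g / 44.01 g/mol = 8.84926 mol.
From the equation the CO2:H2O mole ratio is 1:1, so n(H2O) = 8.84926 × 1/1 = 8.84926 mol.
Mass of H2O = 8.84926 mol × 18.016 g/mol = 159.428 g.
Actual mass collected = 159.428 g × 0.541 = 86.2507 g.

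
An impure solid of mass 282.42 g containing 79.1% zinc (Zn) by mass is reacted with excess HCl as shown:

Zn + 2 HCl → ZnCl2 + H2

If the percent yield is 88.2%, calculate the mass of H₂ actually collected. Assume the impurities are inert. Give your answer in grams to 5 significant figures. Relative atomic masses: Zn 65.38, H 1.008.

6.0756 g

Pure Zn available = 282.42 g × 0.791 = 223.394 g.
M(Zn) = 65.38 g/mol.
M(H2) = 2(1.008) = 2.016 g/mol.
n(Zn) = 223.394 g / 65.38 g/mol = 3.41686 mol.
From the equation the Zn:H2 mole ratio is 1:1, so n(H2) = 3.41686 × 1/1 = 3.41686 mol.
Mass of H2 = 3.41686 mol × 2.016 g/mol = 6.88839 g.
Actual mass collected = 6.88839 g × 0.882 = 6.07556 g.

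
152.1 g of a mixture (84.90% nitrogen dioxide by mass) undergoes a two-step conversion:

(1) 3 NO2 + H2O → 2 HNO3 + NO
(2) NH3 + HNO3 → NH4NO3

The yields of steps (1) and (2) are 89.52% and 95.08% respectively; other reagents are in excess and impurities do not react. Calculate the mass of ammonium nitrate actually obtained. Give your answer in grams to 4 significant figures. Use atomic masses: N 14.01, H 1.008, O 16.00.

Pure NO2 = 152.1 × 0.8490 = 129.13 g.
M(NO2) = 14.01 + 2(16.00) = 46.01 g/mol.
M(NH4NO3) = 2(14.01) + 4(1.008) + 3(16.00) = 80.052 g/mol.
n(NO2) = 129.13 / 46.01 = 2.8066 mol.
Step 1 (NO2:HNO3 = 3:2): theoretical n(HNO3) = 1.8711 mol; at 89.52% yield, n(HNO3) = 1.6750 mol.
Step 2 (HNO3:NH4NO3 = 1:1): theoretical n(NH4NO3) = 1.6750 mol, so theoretical mass = 1.6750 × 80.052 = 134.09 g.
At 95.08% yield, actual mass of NH4NO3 = 134.09 × 0.9508 = 127.49 g.

127.5 g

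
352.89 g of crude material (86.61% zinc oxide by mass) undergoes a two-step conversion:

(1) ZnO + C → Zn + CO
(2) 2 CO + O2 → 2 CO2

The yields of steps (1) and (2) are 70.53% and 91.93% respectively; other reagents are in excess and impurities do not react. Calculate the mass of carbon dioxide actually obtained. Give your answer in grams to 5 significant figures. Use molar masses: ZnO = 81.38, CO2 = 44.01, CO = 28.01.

107.17 g

Pure ZnO = 352.89 × 0.8661 = 305.638 g.
n(ZnO) = 305.638 / 81.38 = 3.75569 mol.
Step 1 (ZnO:CO = 1:1): theoretical n(CO) = 3.75569 mol; at 70.53% yield, n(CO) = 2.64889 mol.
Step 2 (CO:CO2 = 2:2): theoretical n(CO2) = 2.64889 mol, so theoretical mass = 2.64889 × 44.01 = 116.578 g.
At 91.93% yield, actual mass of CO2 = 116.578 × 0.9193 = 107.170 g.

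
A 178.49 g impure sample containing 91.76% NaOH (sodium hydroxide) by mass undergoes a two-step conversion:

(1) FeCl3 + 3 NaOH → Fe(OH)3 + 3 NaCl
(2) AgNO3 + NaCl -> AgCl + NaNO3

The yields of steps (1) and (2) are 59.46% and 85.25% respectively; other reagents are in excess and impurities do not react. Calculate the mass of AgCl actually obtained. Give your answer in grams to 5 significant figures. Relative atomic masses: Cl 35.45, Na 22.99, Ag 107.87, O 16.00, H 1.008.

Pure NaOH = 178.49 × 0.9176 = 163.782 g.
M(NaOH) = 22.99 + 16.00 + 1.008 = 39.998 g/mol.
M(AgCl) = 107.87 + 35.45 = 143.32 g/mol.
n(NaOH) = 163.782 / 39.998 = 4.09477 mol.
Step 1 (NaOH:NaCl = 3:3): theoretical n(NaCl) = 4.09477 mol; at 59.46% yield, n(NaCl) = 2.43475 mol.
Step 2 (NaCl:AgCl = 1:1): theoretical n(AgCl) = 2.43475 mol, so theoretical mass = 2.43475 × 143.32 = 348.948 g.
At 85.25% yield, actual mass of AgCl = 348.948 × 0.8525 = 297.478 g.

297.48 g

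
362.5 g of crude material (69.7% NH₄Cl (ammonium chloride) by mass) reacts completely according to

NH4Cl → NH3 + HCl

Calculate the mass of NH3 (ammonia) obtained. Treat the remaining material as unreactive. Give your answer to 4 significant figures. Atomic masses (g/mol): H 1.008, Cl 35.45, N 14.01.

80.46 g

Mass of pure NH4Cl = 362.5 g × 0.697 = 252.66 g.
M(NH4Cl) = 14.01 + 4(1.008) + 35.45 = 53.492 g/mol.
M(NH3) = 14.01 + 3(1.008) = 17.034 g/mol.
n(NH4Cl) = 252.66 g / 53.492 g/mol = 4.7234 mol.
From the equation the NH4Cl:NH3 mole ratio is 1:1, so n(NH3) = 4.7234 × 1/1 = 4.7234 mol.
Mass of NH3 = 4.7234 mol × 17.034 g/mol = 80.458 g.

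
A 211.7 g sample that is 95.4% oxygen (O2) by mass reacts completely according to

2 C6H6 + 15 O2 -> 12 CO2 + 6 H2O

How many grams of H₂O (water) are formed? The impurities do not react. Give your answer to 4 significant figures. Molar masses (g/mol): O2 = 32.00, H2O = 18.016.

Mass of pure O2 = 211.7 g × 0.954 = 201.96 g.
n(O2) = 201.96 g / 32.00 g/mol = 6.3113 mol.
From the equation the O2:H2O mole ratio is 15:6, so n(H2O) = 6.3113 × 6/15 = 2.5245 mol.
Mass of H2O = 2.5245 mol × 18.016 g/mol = 45.482 g.

45.48 g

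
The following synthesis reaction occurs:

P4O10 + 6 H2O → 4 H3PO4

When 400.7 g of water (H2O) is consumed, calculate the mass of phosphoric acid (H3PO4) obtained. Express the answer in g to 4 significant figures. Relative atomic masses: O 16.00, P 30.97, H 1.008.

1453 g

M(H2O) = 2(1.008) + 16.00 = 18.016 g/mol.
M(H3PO4) = 3(1.008) + 30.97 + 4(16.00) = 97.994 g/mol.
n(H2O) = 400.70 g / 18.016 g/mol = 22.241 mol.
From the equation the H2O:H3PO4 mole ratio is 6:4, so n(H3PO4) = 22.241 × 4/6 = 14.828 mol.
Mass of H3PO4 = 14.828 mol × 97.994 g/mol = 1453.0 g.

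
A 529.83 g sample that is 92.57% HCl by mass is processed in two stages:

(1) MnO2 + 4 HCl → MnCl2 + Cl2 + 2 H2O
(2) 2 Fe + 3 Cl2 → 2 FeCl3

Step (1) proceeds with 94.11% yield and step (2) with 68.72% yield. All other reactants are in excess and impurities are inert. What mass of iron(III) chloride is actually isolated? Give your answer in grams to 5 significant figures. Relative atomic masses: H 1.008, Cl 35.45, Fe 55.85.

Pure HCl = 529.83 × 0.9257 = 490.464 g.
M(HCl) = 1.008 + 35.45 = 36.458 g/mol.
M(FeCl3) = 55.85 + 3(35.45) = 162.20 g/mol.
n(HCl) = 490.464 / 36.458 = 13.4528 mol.
Step 1 (HCl:Cl2 = 4:1): theoretical n(Cl2) = 3.36321 mol; at 94.11% yield, n(Cl2) = 3.16512 mol.
Step 2 (Cl2:FeCl3 = 3:2): theoretical n(FeCl3) = 2.11008 mol, so theoretical mass = 2.11008 × 162.20 = 342.255 g.
At 68.72% yield, actual mass of FeCl3 = 342.255 × 0.6872 = 235.197 g.

235.20 g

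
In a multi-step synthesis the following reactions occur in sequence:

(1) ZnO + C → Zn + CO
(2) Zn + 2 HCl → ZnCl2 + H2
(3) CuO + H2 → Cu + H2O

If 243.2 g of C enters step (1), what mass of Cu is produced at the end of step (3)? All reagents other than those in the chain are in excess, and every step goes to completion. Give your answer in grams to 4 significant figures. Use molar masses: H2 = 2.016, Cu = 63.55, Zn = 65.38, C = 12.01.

1287 g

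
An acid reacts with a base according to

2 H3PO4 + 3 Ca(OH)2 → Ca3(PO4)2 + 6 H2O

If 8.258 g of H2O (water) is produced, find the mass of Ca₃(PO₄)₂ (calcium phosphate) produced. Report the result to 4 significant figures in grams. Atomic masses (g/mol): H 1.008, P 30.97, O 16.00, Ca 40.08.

23.70 g

M(H2O) = 2(1.008) + 16.00 = 18.016 g/mol.
M(Ca3(PO4)2) = 3(40.08) + 2(30.97) + 8(16.00) = 310.18 g/mol.
n(H2O) = 8.2580 g / 18.016 g/mol = 0.45837 mol.
From the equation the H2O:Ca3(PO4)2 mole ratio is 6:1, so n(Ca3(PO4)2) = 0.45837 × 1/6 = 0.076395 mol.
Mass of Ca3(PO4)2 = 0.076395 mol × 310.18 g/mol = 23.696 g.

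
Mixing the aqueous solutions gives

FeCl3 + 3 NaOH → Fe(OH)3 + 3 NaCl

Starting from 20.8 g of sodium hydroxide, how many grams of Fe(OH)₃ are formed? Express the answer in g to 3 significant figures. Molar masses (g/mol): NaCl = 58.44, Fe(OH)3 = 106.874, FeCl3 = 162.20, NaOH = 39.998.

n(NaOH) = 20.80 g / 39.998 g/mol = 0.5200 mol.
From the equation the NaOH:Fe(OH)3 mole ratio is 3:1, so n(Fe(OH)3) = 0.5200 × 1/3 = 0.1733 mol.
Mass of Fe(OH)3 = 0.1733 mol × 106.874 g/mol = 18.53 g.

18.5 g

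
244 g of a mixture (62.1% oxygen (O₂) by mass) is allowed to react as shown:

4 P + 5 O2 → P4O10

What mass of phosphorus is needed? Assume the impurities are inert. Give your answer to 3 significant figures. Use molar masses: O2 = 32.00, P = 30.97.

Mass of pure O2 = 244 g × 0.621 = 151.5 g.
n(O2) = 151.5 g / 32.00 g/mol = 4.735 mol.
From the equation the O2:P mole ratio is 5:4, so n(P) = 4.735 × 4/5 = 3.788 mol.
Mass of P = 3.788 mol × 30.97 g/mol = 117.3 g.

117 g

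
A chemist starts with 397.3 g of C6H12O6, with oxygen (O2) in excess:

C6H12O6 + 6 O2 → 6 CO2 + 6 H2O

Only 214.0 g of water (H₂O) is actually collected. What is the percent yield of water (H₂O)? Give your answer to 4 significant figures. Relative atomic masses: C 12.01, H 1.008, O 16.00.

M(C6H12O6) = 6(12.01) + 12(1.008) + 6(16.00) = 180.156 g/mol.
M(H2O) = 2(1.008) + 16.00 = 18.016 g/mol.
n(C6H12O6) = 397.30 g / 180.156 g/mol = 2.2053 mol.
From the equation the C6H12O6:H2O mole ratio is 1:6, so n(H2O) = 2.2053 × 6/1 = 13.232 mol.
Mass of H2O = 13.232 mol × 18.016 g/mol = 238.39 g.
This is the theoretical yield. Percent yield = 214.0 g / 238.39 g × 100% = 89.771%.

89.77 %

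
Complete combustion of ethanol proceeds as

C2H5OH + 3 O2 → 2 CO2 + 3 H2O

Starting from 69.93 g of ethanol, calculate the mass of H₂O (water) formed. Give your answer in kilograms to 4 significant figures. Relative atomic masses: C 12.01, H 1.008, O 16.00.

M(C2H5OH) = 2(12.01) + 6(1.008) + 16.00 = 46.068 g/mol.
M(H2O) = 2(1.008) + 16.00 = 18.016 g/mol.
n(C2H5OH) = 69.930 g / 46.068 g/mol = 1.5180 mol.
From the equation the C2H5OH:H2O mole ratio is 1:3, so n(H2O) = 1.5180 × 3/1 = 4.5539 mol.
Mass of H2O = 4.5539 mol × 18.016 g/mol = 82.043 g.
Converting to kg: 82.043 g = 0.08204 kg.

0.08204 kg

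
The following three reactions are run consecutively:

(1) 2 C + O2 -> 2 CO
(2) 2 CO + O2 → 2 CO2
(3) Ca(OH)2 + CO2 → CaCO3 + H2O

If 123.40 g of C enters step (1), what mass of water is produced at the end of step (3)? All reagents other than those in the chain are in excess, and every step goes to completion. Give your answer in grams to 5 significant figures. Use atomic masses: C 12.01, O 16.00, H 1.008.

M(C) = 12.01 g/mol.
M(H2O) = 2(1.008) + 16.00 = 18.016 g/mol.
n(C) = 123.40 / 12.01 = 10.2748 mol.
Reaction (1): C→CO ratio 2:2 ⇒ n(CO) = 10.2748 mol.
Reaction (2): CO→CO2 ratio 2:2 ⇒ n(CO2) = 10.2748 mol.
Reaction (3): CO2→H2O ratio 1:1 ⇒ n(H2O) = 10.2748 mol.
Mass of H2O = 10.2748 × 18.016 = 185.110 g.

185.11 g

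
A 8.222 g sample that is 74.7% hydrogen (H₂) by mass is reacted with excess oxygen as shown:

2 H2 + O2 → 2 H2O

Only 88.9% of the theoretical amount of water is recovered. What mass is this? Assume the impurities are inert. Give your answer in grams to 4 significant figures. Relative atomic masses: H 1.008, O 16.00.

48.79 g

Pure H2 available = 8.222 g × 0.747 = 6.1418 g.
M(H2) = 2(1.008) = 2.016 g/mol.
M(H2O) = 2(1.008) + 16.00 = 18.016 g/mol.
n(H2) = 6.1418 g / 2.016 g/mol = 3.0465 mol.
From the equation the H2:H2O mole ratio is 2:2, so n(H2O) = 3.0465 × 2/2 = 3.0465 mol.
Mass of H2O = 3.0465 mol × 18.016 g/mol = 54.887 g.
Actual mass collected = 54.887 g × 0.889 = 48.794 g.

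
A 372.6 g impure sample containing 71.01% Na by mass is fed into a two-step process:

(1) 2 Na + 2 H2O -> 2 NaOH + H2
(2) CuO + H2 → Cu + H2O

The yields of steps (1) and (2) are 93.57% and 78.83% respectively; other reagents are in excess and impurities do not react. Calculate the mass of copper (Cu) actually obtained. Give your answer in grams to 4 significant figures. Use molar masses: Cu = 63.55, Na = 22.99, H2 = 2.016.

Pure Na = 372.6 × 0.7101 = 264.58 g.
n(Na) = 264.58 / 22.99 = 11.509 mol.
Step 1 (Na:H2 = 2:1): theoretical n(H2) = 5.7543 mol; at 93.57% yield, n(H2) = 5.3843 mol.
Step 2 (H2:Cu = 1:1): theoretical n(Cu) = 5.3843 mol, so theoretical mass = 5.3843 × 63.55 = 342.17 g.
At 78.83% yield, actual mass of Cu = 342.17 × 0.7883 = 269.73 g.

269.7 g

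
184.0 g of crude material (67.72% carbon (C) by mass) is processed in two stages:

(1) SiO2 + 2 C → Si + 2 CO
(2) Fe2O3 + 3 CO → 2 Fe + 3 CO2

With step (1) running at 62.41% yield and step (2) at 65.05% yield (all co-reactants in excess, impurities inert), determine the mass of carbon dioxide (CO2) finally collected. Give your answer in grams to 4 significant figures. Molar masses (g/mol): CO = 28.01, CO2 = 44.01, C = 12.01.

185.4 g

Pure C = 184.0 × 0.6772 = 124.60 g.
n(C) = 124.60 / 12.01 = 10.375 mol.
Step 1 (C:CO = 2:2): theoretical n(CO) = 10.375 mol; at 62.41% yield, n(CO) = 6.4751 mol.
Step 2 (CO:CO2 = 3:3): theoretical n(CO2) = 6.4751 mol, so theoretical mass = 6.4751 × 44.01 = 284.97 g.
At 65.05% yield, actual mass of CO2 = 284.97 × 0.6505 = 185.37 g.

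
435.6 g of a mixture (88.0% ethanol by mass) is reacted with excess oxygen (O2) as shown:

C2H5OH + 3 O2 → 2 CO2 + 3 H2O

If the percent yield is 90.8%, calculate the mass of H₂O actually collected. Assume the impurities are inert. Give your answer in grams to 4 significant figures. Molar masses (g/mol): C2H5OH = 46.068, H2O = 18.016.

Pure C2H5OH available = 435.6 g × 0.880 = 383.33 g.
n(C2H5OH) = 383.33 g / 46.068 g/mol = 8.3209 mol.
From the equation the C2H5OH:H2O mole ratio is 1:3, so n(H2O) = 8.3209 × 3/1 = 24.963 mol.
Mass of H2O = 24.963 mol × 18.016 g/mol = 449.73 g.
Actual mass collected = 449.73 g × 0.908 = 408.35 g.

408.4 g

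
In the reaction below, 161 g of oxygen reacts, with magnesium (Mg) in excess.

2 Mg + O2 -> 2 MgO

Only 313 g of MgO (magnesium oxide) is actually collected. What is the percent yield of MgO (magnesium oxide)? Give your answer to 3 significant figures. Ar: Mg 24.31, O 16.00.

M(O2) = 2(16.00) = 32.00 g/mol.
M(MgO) = 24.31 + 16.00 = 40.31 g/mol.
n(O2) = 161.0 g / 32.00 g/mol = 5.031 mol.
From the equation the O2:MgO mole ratio is 1:2, so n(MgO) = 5.031 × 2/1 = 10.06 mol.
Mass of MgO = 10.06 mol × 40.31 g/mol = 405.6 g.
This is the theoretical yield. Percent yield = 313 g / 405.6 g × 100% = 77.17%.

77.2 %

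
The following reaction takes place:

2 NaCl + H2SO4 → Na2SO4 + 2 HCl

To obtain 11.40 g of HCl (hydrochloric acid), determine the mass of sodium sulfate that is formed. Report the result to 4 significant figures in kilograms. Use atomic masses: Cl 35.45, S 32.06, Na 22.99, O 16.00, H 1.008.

M(HCl) = 1.008 + 35.45 = 36.458 g/mol.
M(Na2SO4) = 2(22.99) + 32.06 + 4(16.00) = 142.04 g/mol.
n(HCl) = 11.400 g / 36.458 g/mol = 0.31269 mol.
From the equation the HCl:Na2SO4 mole ratio is 2:1, so n(Na2SO4) = 0.31269 × 1/2 = 0.15634 mol.
Mass of Na2SO4 = 0.15634 mol × 142.04 g/mol = 22.207 g.
Converting to kg: 22.207 g = 0.02221 kg.

0.02221 kg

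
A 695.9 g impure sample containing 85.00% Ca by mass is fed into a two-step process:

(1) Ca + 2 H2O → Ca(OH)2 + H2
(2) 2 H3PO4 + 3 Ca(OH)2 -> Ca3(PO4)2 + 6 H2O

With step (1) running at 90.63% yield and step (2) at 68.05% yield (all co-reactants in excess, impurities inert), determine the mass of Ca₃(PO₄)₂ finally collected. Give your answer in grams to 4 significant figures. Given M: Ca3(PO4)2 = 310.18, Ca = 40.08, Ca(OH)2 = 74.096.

941.1 g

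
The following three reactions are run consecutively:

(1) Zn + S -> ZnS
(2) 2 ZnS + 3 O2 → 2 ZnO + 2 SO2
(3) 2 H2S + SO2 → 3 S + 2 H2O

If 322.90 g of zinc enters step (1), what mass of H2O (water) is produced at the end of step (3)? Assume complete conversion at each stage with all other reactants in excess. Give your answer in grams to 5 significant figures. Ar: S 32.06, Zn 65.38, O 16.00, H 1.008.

177.96 g

M(Zn) = 65.38 g/mol.
M(H2O) = 2(1.008) + 16.00 = 18.016 g/mol.
n(Zn) = 322.90 / 65.38 = 4.93882 mol.
Reaction (1): Zn→ZnS ratio 1:1 ⇒ n(ZnS) = 4.93882 mol.
Reaction (2): ZnS→SO2 ratio 2:2 ⇒ n(SO2) = 4.93882 mol.
Reaction (3): SO2→H2O ratio 1:2 ⇒ n(H2O) = 9.87764 mol.
Mass of H2O = 9.87764 × 18.016 = 177.956 g.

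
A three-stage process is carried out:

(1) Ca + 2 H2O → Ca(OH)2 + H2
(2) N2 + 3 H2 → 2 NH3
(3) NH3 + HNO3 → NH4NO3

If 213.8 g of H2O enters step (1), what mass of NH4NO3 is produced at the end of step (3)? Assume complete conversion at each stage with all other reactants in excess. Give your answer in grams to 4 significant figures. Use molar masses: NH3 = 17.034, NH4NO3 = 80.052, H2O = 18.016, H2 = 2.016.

316.7 g

n(H2O) = 213.8 / 18.016 = 11.867 mol.
Reaction (1): H2O→H2 ratio 2:1 ⇒ n(H2) = 5.9336 mol.
Reaction (2): H2→NH3 ratio 3:2 ⇒ n(NH3) = 3.9557 mol.
Reaction (3): NH3→NH4NO3 ratio 1:1 ⇒ n(NH4NO3) = 3.9557 mol.
Mass of NH4NO3 = 3.9557 × 80.052 = 316.67 g.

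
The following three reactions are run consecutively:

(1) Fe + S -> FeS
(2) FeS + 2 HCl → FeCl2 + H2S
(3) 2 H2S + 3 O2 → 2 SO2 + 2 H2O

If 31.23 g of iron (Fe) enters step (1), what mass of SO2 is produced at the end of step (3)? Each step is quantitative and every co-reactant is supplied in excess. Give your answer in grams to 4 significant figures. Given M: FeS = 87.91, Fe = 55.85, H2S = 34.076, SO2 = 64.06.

n(Fe) = 31.23 / 55.85 = 0.55918 mol.
Reaction (1): Fe→FeS ratio 1:1 ⇒ n(FeS) = 0.55918 mol.
Reaction (2): FeS→H2S ratio 1:1 ⇒ n(H2S) = 0.55918 mol.
Reaction (3): H2S→SO2 ratio 2:2 ⇒ n(SO2) = 0.55918 mol.
Mass of SO2 = 0.55918 × 64.06 = 35.821 g.

35.82 g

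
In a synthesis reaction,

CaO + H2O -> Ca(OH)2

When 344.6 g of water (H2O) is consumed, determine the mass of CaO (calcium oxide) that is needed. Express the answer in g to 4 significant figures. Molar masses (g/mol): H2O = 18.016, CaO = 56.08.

1073 g

n(H2O) = 344.60 g / 18.016 g/mol = 19.127 mol.
From the equation the H2O:CaO mole ratio is 1:1, so n(CaO) = 19.127 × 1/1 = 19.127 mol.
Mass of CaO = 19.127 mol × 56.08 g/mol = 1072.7 g.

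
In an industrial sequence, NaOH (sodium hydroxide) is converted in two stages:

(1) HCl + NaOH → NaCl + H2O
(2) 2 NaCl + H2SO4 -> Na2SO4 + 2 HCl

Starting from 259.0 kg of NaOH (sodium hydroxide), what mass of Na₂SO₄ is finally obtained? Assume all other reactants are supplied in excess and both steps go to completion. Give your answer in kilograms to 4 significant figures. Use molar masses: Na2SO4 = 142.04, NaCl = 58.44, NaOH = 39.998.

459.9 kg

259.0 kg = 259000 g.
n(NaOH) = 259000 / 39.998 = 6475.3 mol.
Step 1 gives a 1:1 ratio of NaOH to NaCl, so n(NaCl) = 6475.3 mol.
In step 2 the NaCl:Na2SO4 ratio is 2:1, so n(Na2SO4) = 3237.7 mol.
Mass of Na2SO4 = 3237.7 × 142.04 = 459880 g = 459.9 kg.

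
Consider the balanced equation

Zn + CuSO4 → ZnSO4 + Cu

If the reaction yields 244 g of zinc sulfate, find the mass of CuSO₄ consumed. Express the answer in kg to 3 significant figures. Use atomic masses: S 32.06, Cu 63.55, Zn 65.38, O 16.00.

0.241 kg

M(ZnSO4) = 65.38 + 32.06 + 4(16.00) = 161.44 g/mol.
M(CuSO4) = 63.55 + 32.06 + 4(16.00) = 159.61 g/mol.
n(ZnSO4) = 244.0 g / 161.44 g/mol = 1.511 mol.
From the equation the ZnSO4:CuSO4 mole ratio is 1:1, so n(CuSO4) = 1.511 × 1/1 = 1.511 mol.
Mass of CuSO4 = 1.511 mol × 159.61 g/mol = 241.2 g.
Converting to kg: 241.2 g = 0.241 kg.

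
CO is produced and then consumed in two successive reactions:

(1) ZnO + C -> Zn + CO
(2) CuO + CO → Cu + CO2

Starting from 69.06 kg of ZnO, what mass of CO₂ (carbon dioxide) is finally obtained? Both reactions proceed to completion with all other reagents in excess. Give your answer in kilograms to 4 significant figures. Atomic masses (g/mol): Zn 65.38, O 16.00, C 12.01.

M(ZnO) = 65.38 + 16.00 = 81.38 g/mol.
M(CO2) = 12.01 + 2(16.00) = 44.01 g/mol.
69.06 kg = 69060 g.
n(ZnO) = 69060 / 81.38 = 848.61 mol.
Step 1 gives a 1:1 ratio of ZnO to CO, so n(CO) = 848.61 mol.
In step 2 the CO:CO2 ratio is 1:1, so n(CO2) = 848.61 mol.
Mass of CO2 = 848.61 × 44.01 = 37347 g = 37.35 kg.

37.35 kg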